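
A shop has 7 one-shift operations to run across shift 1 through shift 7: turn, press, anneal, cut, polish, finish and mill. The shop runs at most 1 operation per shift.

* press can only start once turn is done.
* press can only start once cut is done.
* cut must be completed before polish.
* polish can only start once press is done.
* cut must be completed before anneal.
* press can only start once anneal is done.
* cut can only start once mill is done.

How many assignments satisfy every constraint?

28

Splitting on turn: it can be shift 1 (6), shift 2 (6), shift 3 (6), shift 4 (6), shift 5 (4). Listing each branch's schedules as (press, anneal, cut, polish, finish, mill) by shift number:
turn=shift 1: (5,4,3,6,7,2) (5,4,3,7,6,2) (6,4,3,7,5,2) (6,5,3,7,4,2) (6,5,4,7,2,3) (6,5,4,7,3,2) — 6.
turn=shift 2: (5,4,3,6,7,1) (5,4,3,7,6,1) (6,4,3,7,5,1) (6,5,3,7,4,1) (6,5,4,7,1,3) (6,5,4,7,3,1) — 6.
turn=shift 3: (5,4,2,6,7,1) (5,4,2,7,6,1) (6,4,2,7,5,1) (6,5,2,7,4,1) (6,5,4,7,1,2) (6,5,4,7,2,1) — 6.
turn=shift 4: (5,3,2,6,7,1) (5,3,2,7,6,1) (6,3,2,7,5,1) (6,5,2,7,3,1) (6,5,3,7,1,2) (6,5,3,7,2,1) — 6.
turn=shift 5: (6,3,2,7,4,1) (6,4,2,7,3,1) (6,4,3,7,1,2) (6,4,3,7,2,1) — 4.
Summing: 6 + 6 + 6 + 6 + 4 = 28.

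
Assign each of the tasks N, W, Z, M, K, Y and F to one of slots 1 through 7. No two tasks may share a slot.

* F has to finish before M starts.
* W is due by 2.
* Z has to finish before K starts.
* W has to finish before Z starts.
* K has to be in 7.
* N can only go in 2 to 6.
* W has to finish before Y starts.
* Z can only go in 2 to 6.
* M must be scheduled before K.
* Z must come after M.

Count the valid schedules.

Splitting on N: it can be 2 (4), 3 (7), 4 (7), 5 (7), 6 (7). Listing each branch's schedules as (W, Z, M, K, Y, F):
N=2: (1,5,4,7,6,3) (1,6,4,7,5,3) (1,6,5,7,3,4) (1,6,5,7,4,3) — 4.
N=3: (1,5,4,7,6,2) (1,6,4,7,5,2) (1,6,5,7,2,4) (1,6,5,7,4,2) (2,5,4,7,6,1) (2,6,4,7,5,1) (2,6,5,7,4,1) — 7.
N=4: (1,5,3,7,6,2) (1,6,3,7,5,2) (1,6,5,7,2,3) (1,6,5,7,3,2) (2,5,3,7,6,1) (2,6,3,7,5,1) (2,6,5,7,3,1) — 7.
N=5: (1,4,3,7,6,2) (1,6,3,7,4,2) (1,6,4,7,2,3) (1,6,4,7,3,2) (2,4,3,7,6,1) (2,6,3,7,4,1) (2,6,4,7,3,1) — 7.
N=6: (1,4,3,7,5,2) (1,5,3,7,4,2) (1,5,4,7,2,3) (1,5,4,7,3,2) (2,4,3,7,5,1) (2,5,3,7,4,1) (2,5,4,7,3,1) — 7.
Summing: 4 + 7 + 7 + 7 + 7 = 32.

32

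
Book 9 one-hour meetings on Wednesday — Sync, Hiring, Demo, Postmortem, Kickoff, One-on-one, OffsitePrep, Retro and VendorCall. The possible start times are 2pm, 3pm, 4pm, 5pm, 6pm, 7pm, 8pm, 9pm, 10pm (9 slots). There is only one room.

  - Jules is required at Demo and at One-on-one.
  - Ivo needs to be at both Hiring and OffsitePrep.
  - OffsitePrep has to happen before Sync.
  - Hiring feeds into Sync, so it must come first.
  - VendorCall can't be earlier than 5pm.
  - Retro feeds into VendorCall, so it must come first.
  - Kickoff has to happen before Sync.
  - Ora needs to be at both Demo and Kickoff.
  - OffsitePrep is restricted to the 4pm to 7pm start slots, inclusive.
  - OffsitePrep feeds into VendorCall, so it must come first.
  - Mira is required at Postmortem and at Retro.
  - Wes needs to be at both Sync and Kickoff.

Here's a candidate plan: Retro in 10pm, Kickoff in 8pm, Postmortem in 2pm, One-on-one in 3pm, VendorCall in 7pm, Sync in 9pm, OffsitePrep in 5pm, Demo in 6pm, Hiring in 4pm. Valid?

Invalid. Retro feeds into VendorCall, so it must come first.

OffsitePrep has to happen before Sync — holds.
There is only one room — holds.
OffsitePrep is restricted to the 4pm to 7pm start slots, inclusive — holds.
Kickoff has to happen before Sync — holds.
VendorCall can't be earlier than 5pm — holds.
Hiring feeds into Sync, so it must come first — holds.
Mira is required at Postmortem and at Retro — holds.
OffsitePrep feeds into VendorCall, so it must come first — holds.
Wes needs to be at both Sync and Kickoff — holds.
Retro feeds into VendorCall, so it must come first — violated.
Ora needs to be at both Demo and Kickoff — holds.
Ivo needs to be at both Hiring and OffsitePrep — holds.
Jules is required at Demo and at One-on-one — holds.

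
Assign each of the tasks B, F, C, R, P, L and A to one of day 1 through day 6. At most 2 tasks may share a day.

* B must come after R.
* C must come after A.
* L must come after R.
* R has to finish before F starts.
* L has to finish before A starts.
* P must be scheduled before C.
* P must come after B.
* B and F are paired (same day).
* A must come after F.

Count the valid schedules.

23

Splitting on B: it can be day 2 (11), day 3 (9), day 4 (3). Listing each branch's schedules as (F, C, R, P, L, A) by day number:
B=day 2: (2,5,1,3,3,4) (2,5,1,4,3,4) (2,6,1,3,3,4) (2,6,1,3,3,5) (2,6,1,3,4,5) (2,6,1,4,3,4) (2,6,1,4,3,5) (2,6,1,4,4,5) (2,6,1,5,3,4) (2,6,1,5,3,5) (2,6,1,5,4,5) — 11.
B=day 3: (3,5,1,4,2,4) (3,6,1,4,2,4) (3,6,1,4,2,5) (3,6,1,4,4,5) (3,6,1,5,2,4) (3,6,1,5,2,5) (3,6,1,5,4,5) (3,6,2,4,4,5) (3,6,2,5,4,5) — 9.
B=day 4: (4,6,1,5,2,5) (4,6,1,5,3,5) (4,6,2,5,3,5) — 3.
Summing: 11 + 9 + 3 = 23.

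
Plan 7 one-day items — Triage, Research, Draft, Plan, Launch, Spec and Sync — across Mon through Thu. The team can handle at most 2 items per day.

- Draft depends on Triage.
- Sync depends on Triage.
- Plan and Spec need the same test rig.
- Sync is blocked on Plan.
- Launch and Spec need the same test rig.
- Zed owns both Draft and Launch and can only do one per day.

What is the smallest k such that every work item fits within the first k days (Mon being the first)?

The precedence chain requires at least 2 distinct days.
With at most 2 per day and 7 work items, at least 4 days are needed.
4 works (last occupied day: Thu): for example Draft in Tue, Plan in Mon, Research in Wed, Sync in Tue, Spec in Thu, Launch in Wed, Triage in Mon.

4 days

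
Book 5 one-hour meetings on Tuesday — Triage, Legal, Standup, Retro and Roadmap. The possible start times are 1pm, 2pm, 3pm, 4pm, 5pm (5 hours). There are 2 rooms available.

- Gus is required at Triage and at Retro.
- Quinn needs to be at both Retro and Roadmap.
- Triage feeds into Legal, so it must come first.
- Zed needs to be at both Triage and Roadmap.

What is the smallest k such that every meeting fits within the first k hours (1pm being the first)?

The precedence chain requires at least 2 distinct hours.
With at most 2 per hour and 5 meetings, at least 3 hours are needed.
3 works (last occupied hour: 3pm): for example Roadmap -> 3pm; Legal -> 2pm; Retro -> 2pm; Triage -> 1pm; Standup -> 1pm.

3 hours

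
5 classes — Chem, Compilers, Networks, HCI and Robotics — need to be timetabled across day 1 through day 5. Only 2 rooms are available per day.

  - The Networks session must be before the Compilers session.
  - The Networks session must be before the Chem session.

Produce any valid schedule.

Compilers=day 2; HCI=day 1; Networks=day 1; Chem=day 2; Robotics=day 3

Checking: Networks(day 1) before Chem(day 2); Networks(day 1) before Compilers(day 2); max 2 per day (cap 2).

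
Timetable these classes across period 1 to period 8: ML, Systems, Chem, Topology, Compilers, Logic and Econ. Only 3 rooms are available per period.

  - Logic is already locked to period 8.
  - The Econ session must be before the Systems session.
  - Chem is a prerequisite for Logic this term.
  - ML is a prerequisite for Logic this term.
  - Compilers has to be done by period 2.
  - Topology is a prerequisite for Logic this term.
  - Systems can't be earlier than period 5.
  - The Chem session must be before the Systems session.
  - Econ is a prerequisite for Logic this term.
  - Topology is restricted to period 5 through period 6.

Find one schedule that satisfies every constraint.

Compilers -> period 1; Logic -> period 8; Systems -> period 5; ML -> period 2; Chem -> period 1; Topology -> period 5; Econ -> period 1

Checking: Topology(period 5) before Logic(period 8); ML(period 2) before Logic(period 8); Chem(period 1) before Systems(period 5); Econ(period 1) before Systems(period 5); Chem(period 1) before Logic(period 8); Econ(period 1) before Logic(period 8); Topology=period 5 in [period 5,period 6]; Systems=period 5 in [period 5,period 8]; Logic=period 8 in [period 8,period 8]; Compilers=period 1 in [period 1,period 2]; max 3 per period (cap 3).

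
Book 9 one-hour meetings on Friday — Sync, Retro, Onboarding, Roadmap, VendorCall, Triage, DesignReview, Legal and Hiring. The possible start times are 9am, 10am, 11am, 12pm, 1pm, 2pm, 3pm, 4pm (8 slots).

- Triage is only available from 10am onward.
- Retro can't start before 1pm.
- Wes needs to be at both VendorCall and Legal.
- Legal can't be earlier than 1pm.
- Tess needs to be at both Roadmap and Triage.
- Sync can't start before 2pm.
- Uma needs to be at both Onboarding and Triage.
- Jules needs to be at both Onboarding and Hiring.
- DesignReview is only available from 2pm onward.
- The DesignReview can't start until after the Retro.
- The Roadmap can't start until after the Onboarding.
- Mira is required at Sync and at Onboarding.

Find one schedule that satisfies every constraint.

Legal in 1pm; Retro in 1pm; VendorCall in 9am; Hiring in 10am; Sync in 2pm; Triage in 10am; Roadmap in 11am; Onboarding in 9am; DesignReview in 2pm

Checking: Onboarding(9am) before Roadmap(11am); Retro(1pm) before DesignReview(2pm); Sync(2pm) != Onboarding(9am); Onboarding(9am) != Hiring(10am); Onboarding(9am) != Triage(10am); VendorCall(9am) != Legal(1pm); Roadmap(11am) != Triage(10am); DesignReview=2pm in [2pm,4pm]; Triage=10am in [10am,4pm]; Sync=2pm in [2pm,4pm]; Legal=1pm in [1pm,4pm]; Retro=1pm in [1pm,4pm].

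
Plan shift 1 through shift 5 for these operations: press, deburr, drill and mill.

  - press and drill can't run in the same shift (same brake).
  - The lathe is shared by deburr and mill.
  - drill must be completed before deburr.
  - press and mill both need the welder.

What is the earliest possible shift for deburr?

Precedence pushes deburr to at least shift 2.
deburr at shift 2 is achievable: deburr in shift 2; mill in shift 1; press in shift 2; drill in shift 1.

shift 2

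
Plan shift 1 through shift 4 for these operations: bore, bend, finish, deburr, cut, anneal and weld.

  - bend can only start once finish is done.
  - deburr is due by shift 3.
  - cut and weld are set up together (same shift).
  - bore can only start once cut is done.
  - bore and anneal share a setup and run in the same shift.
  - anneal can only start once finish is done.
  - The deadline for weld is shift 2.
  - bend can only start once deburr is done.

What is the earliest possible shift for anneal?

shift 2

Precedence pushes anneal to at least shift 2.
anneal at shift 2 is achievable: bend -> shift 2, anneal -> shift 2, bore -> shift 2, finish -> shift 1, cut -> shift 1, weld -> shift 1, deburr -> shift 1.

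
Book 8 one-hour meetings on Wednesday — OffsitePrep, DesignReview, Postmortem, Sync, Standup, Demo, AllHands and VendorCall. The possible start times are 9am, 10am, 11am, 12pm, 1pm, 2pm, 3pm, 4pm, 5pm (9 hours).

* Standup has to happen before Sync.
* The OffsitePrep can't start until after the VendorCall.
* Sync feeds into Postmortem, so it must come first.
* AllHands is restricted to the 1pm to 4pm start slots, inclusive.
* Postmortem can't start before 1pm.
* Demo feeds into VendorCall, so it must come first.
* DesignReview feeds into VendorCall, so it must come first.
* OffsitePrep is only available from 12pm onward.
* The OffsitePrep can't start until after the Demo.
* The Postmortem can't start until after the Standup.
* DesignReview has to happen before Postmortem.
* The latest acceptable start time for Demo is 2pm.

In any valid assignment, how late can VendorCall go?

4pm

Precedence pushes VendorCall to at least 10am; downstream work caps VendorCall at 4pm.
VendorCall at 4pm is achievable: DesignReview in 9am, Standup in 9am, VendorCall in 4pm, Demo in 9am, Postmortem in 1pm, AllHands in 1pm, OffsitePrep in 5pm, Sync in 10am.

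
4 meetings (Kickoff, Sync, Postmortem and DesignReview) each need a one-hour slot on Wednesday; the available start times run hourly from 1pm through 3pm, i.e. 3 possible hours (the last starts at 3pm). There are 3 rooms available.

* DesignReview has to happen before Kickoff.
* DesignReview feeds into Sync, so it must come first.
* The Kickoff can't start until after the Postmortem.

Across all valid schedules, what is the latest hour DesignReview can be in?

Downstream work caps DesignReview at 2pm.
DesignReview at 2pm is achievable: DesignReview in 2pm; Sync in 3pm; Kickoff in 3pm; Postmortem in 1pm.

2pm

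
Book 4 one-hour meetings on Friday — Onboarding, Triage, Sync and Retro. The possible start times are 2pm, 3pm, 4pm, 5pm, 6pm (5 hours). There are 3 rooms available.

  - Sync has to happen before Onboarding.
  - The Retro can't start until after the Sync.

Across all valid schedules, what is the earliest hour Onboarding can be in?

3pm

Precedence pushes Onboarding to at least 3pm.
Onboarding at 3pm is achievable: Triage=2pm, Retro=3pm, Sync=2pm, Onboarding=3pm.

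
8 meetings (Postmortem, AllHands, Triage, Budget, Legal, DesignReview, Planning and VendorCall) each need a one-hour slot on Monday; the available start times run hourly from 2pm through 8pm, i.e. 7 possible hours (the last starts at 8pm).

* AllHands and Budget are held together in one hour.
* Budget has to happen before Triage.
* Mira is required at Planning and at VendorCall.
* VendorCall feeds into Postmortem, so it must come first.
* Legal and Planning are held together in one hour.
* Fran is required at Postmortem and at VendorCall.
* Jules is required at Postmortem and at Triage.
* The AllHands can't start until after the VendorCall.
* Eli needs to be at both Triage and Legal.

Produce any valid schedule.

Triage=4pm, VendorCall=2pm, AllHands=3pm, Legal=3pm, Planning=3pm, Postmortem=3pm, Budget=3pm, DesignReview=2pm

Checking: VendorCall(2pm) before AllHands(3pm); Budget(3pm) before Triage(4pm); VendorCall(2pm) before Postmortem(3pm); Postmortem(3pm) != VendorCall(2pm); Planning(3pm) != VendorCall(2pm); Triage(4pm) != Legal(3pm); Postmortem(3pm) != Triage(4pm); AllHands = Budget = 3pm; Legal = Planning = 3pm.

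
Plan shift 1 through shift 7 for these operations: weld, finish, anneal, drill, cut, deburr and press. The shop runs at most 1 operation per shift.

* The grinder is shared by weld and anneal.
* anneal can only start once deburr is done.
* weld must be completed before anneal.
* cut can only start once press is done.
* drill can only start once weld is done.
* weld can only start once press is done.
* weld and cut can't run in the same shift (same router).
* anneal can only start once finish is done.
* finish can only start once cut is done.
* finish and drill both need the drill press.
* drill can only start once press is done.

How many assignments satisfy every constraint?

Splitting on weld: it can be shift 2 (15), shift 3 (16), shift 4 (12), shift 5 (8). Listing each branch's schedules as (finish, anneal, drill, cut, deburr, press) by shift number:
weld=shift 2: (4,6,7,3,5,1) (4,7,5,3,6,1) (4,7,6,3,5,1) (5,6,7,3,4,1) (5,6,7,4,3,1) (5,7,3,4,6,1) (5,7,4,3,6,1) (5,7,6,3,4,1) (5,7,6,4,3,1) (6,7,3,4,5,1) (6,7,3,5,4,1) (6,7,4,3,5,1) (6,7,4,5,3,1) (6,7,5,3,4,1) (6,7,5,4,3,1) — 15.
weld=shift 3: (4,6,7,2,5,1) (4,7,5,2,6,1) (4,7,6,2,5,1) (5,6,7,2,4,1) (5,6,7,4,1,2) (5,6,7,4,2,1) (5,7,4,2,6,1) (5,7,6,2,4,1) (5,7,6,4,1,2) (5,7,6,4,2,1) (6,7,4,2,5,1) (6,7,4,5,1,2) (6,7,4,5,2,1) (6,7,5,2,4,1) (6,7,5,4,1,2) (6,7,5,4,2,1) — 16.
weld=shift 4: (3,6,7,2,5,1) (3,7,5,2,6,1) (3,7,6,2,5,1) (5,6,7,2,3,1) (5,6,7,3,1,2) (5,6,7,3,2,1) (5,7,6,2,3,1) (5,7,6,3,1,2) (5,7,6,3,2,1) (6,7,5,2,3,1) (6,7,5,3,1,2) (6,7,5,3,2,1) — 12.
weld=shift 5: (3,6,7,2,4,1) (3,7,6,2,4,1) (4,6,7,2,3,1) (4,6,7,3,1,2) (4,6,7,3,2,1) (4,7,6,2,3,1) (4,7,6,3,1,2) (4,7,6,3,2,1) — 8.
Summing: 15 + 16 + 12 + 8 = 51.

51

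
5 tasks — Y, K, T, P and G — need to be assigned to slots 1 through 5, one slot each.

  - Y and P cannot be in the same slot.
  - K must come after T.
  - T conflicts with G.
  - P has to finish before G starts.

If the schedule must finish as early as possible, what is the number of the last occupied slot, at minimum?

2

The precedence chain requires at least 2 distinct slots.
2 works (last occupied slot: 2): for example P=1; Y=2; T=1; K=2; G=2.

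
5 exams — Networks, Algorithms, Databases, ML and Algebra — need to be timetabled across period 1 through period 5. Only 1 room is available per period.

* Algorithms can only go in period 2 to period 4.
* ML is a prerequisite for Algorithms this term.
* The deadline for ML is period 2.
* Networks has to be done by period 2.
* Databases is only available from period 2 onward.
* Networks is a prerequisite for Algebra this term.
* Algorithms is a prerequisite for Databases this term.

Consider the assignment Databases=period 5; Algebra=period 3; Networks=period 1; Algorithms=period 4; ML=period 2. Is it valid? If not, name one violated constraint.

Networks is a prerequisite for Algebra this term — holds.
Only 1 room is available per period — holds.
Algorithms is a prerequisite for Databases this term — holds.
Algorithms can only go in period 2 to period 4 — holds.
Databases is only available from period 2 onward — holds.
The deadline for ML is period 2 — holds.
ML is a prerequisite for Algorithms this term — holds.
Networks has to be done by period 2 — holds.

Valid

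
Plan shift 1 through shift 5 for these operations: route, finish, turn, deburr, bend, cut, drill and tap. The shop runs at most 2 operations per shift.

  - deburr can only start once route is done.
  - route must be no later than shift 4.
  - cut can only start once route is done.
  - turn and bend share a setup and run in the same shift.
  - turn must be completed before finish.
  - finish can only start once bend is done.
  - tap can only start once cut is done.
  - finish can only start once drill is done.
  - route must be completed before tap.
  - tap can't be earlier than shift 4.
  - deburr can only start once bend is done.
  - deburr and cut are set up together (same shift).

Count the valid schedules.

Splitting on route: it can be shift 1 (11), shift 2 (11), shift 3 (6). Listing each branch's schedules as (finish, turn, deburr, bend, cut, drill, tap) by shift number:
route=shift 1: (3,2,4,2,4,1,5) (4,2,3,2,3,1,4) (4,2,3,2,3,1,5) (5,2,3,2,3,1,4) (5,2,3,2,3,1,5) (5,2,3,2,3,4,4) (5,2,3,2,3,4,5) (5,2,4,2,4,1,5) (5,2,4,2,4,3,5) (5,3,4,3,4,1,5) (5,3,4,3,4,2,5) — 11.
route=shift 2: (3,1,4,1,4,2,5) (4,1,3,1,3,2,4) (4,1,3,1,3,2,5) (5,1,3,1,3,2,4) (5,1,3,1,3,2,5) (5,1,3,1,3,4,4) (5,1,3,1,3,4,5) (5,1,4,1,4,2,5) (5,1,4,1,4,3,5) (5,3,4,3,4,1,5) (5,3,4,3,4,2,5) — 11.
route=shift 3: (3,1,4,1,4,2,5) (3,2,4,2,4,1,5) (5,1,4,1,4,2,5) (5,1,4,1,4,3,5) (5,2,4,2,4,1,5) (5,2,4,2,4,3,5) — 6.
Summing: 11 + 11 + 6 = 28.

28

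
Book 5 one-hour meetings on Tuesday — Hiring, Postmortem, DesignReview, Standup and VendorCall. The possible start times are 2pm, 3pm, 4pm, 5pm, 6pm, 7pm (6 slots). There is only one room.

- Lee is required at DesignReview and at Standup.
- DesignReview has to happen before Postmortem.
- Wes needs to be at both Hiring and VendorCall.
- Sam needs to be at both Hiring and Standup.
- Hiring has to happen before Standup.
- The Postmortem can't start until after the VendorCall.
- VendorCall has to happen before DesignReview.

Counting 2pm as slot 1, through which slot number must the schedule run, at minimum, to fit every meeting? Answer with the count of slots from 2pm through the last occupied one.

5

The precedence chain requires at least 3 distinct slots.
With at most 1 per slot and 5 meetings, at least 5 slots are needed.
5 works (last occupied slot: 6pm): for example Hiring -> 5pm, DesignReview -> 3pm, VendorCall -> 2pm, Standup -> 6pm, Postmortem -> 4pm.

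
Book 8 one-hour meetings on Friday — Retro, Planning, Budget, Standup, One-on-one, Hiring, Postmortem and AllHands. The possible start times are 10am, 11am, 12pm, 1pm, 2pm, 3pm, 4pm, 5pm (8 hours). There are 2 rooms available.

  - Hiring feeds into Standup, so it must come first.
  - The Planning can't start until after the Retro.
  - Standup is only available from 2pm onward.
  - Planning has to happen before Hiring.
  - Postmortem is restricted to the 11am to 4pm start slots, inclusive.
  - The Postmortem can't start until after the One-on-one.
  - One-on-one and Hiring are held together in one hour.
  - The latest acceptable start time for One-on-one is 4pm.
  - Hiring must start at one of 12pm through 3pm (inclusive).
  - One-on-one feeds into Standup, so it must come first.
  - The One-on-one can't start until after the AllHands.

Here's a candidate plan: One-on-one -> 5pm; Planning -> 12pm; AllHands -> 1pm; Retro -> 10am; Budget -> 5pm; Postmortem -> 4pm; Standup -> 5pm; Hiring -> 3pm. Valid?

Hiring feeds into Standup, so it must come first — holds.
Postmortem is restricted to the 11am to 4pm start slots, inclusive — holds.
The Postmortem can't start until after the One-on-one — violated.
Standup is only available from 2pm onward — holds.
The One-on-one can't start until after the AllHands — holds.
Hiring must start at one of 12pm through 3pm (inclusive) — holds.
One-on-one feeds into Standup, so it must come first — violated.
Planning has to happen before Hiring — holds.
There are 2 rooms available — violated.
One-on-one and Hiring are held together in one hour — violated.
The Planning can't start until after the Retro — holds.
The latest acceptable start time for One-on-one is 4pm — violated.

No — it violates: The latest acceptable start time for One-on-one is 4pm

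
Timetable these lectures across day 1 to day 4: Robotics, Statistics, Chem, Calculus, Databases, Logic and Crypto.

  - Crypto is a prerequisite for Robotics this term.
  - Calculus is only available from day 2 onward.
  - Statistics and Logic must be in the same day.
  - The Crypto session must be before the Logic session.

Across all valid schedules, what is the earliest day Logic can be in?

day 2

Precedence pushes Logic to at least day 2.
Logic at day 2 is achievable: Logic in day 2, Databases in day 1, Robotics in day 2, Chem in day 1, Statistics in day 2, Calculus in day 2, Crypto in day 1.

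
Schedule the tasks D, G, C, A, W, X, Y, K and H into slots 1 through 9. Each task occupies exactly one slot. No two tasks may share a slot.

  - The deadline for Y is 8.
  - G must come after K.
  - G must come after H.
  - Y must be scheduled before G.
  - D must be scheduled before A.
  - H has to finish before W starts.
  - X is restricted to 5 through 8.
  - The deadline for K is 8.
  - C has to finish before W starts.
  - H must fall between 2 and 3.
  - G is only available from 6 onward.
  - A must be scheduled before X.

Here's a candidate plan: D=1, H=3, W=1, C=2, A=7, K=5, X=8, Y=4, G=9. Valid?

No — it violates: No two tasks may share a slot

No two tasks may share a slot — violated.
A must be scheduled before X — holds.
The deadline for K is 8 — holds.
H has to finish before W starts — violated.
The deadline for Y is 8 — holds.
H must fall between 2 and 3 — holds.
D must be scheduled before A — holds.
G must come after H — holds.
C has to finish before W starts — violated.
G must come after K — holds.
G is only available from 6 onward — holds.
X is restricted to 5 through 8 — holds.
Y must be scheduled before G — holds.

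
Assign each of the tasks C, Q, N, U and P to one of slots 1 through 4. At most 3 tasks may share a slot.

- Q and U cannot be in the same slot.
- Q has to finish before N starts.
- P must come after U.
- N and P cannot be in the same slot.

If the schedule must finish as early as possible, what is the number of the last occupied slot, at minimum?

slot 3

The precedence chain requires at least 2 distinct slots.
With at most 3 per slot and 5 tasks, at least 2 slots are needed.
Could 2 slots be enough, i.e. nothing placed later than 2? No: N must come after Q (at 1 or later) → {2}; P must come after U (at 1 or later) → {2}; P can't share with N (2) → nothing is left.
So 2 slots is not enough.
3 works (last occupied slot: 3): for example P in 3, N in 2, U in 2, C in 1, Q in 1.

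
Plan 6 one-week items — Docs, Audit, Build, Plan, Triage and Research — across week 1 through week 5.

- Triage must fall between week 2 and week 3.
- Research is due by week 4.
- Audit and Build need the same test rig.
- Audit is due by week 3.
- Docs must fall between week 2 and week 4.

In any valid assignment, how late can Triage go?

week 3

Triage is available from week 2; Triage's own window allows nothing later than week 3.
Triage at week 3 is achievable: Audit=week 1, Triage=week 3, Build=week 2, Docs=week 2, Research=week 1, Plan=week 1.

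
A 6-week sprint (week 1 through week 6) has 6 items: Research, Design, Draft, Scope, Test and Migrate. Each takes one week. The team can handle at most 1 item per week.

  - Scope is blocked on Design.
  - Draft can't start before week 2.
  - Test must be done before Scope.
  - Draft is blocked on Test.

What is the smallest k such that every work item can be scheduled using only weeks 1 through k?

6 weeks

The precedence chain requires at least 2 distinct weeks.
With at most 1 per week and 6 work items, at least 6 weeks are needed.
6 works (last occupied week: week 6): for example Design -> week 3; Migrate -> week 6; Test -> week 1; Scope -> week 4; Research -> week 5; Draft -> week 2.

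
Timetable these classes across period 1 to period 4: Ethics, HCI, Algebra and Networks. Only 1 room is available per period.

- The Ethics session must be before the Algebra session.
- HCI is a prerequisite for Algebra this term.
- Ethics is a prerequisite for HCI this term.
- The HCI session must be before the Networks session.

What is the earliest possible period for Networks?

Precedence pushes Networks to at least period 3.
Networks at period 3 is achievable: Ethics -> period 1; HCI -> period 2; Algebra -> period 4; Networks -> period 3.

period 3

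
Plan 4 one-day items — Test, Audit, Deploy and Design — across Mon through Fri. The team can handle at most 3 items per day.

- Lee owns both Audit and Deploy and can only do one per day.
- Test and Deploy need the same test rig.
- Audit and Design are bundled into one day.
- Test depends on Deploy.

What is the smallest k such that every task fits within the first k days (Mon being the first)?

2

The precedence chain requires at least 2 distinct days.
With at most 3 per day and 4 tasks, at least 2 days are needed.
2 works (last occupied day: Tue): for example Test -> Tue, Audit -> Tue, Design -> Tue, Deploy -> Mon.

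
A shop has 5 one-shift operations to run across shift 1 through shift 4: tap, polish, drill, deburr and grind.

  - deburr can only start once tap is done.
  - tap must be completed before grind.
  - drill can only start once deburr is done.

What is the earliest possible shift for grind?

Precedence pushes grind to at least shift 2.
grind at shift 2 is achievable: deburr in shift 2, drill in shift 3, grind in shift 2, tap in shift 1, polish in shift 1.

shift 2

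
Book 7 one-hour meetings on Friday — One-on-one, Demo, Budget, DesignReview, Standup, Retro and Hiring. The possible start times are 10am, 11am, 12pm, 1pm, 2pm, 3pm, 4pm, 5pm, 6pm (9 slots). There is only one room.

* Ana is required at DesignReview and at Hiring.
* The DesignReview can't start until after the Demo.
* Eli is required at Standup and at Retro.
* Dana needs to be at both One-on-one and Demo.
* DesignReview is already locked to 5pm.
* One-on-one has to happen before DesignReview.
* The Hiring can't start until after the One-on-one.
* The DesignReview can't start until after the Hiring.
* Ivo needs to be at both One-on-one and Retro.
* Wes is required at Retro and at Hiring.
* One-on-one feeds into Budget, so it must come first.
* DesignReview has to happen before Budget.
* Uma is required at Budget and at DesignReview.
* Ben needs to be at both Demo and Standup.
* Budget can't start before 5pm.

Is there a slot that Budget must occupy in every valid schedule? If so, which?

6pm

Budget's window is 5pm–6pm.
DesignReview is fixed at 5pm, and Budget can't share a slot with DesignReview.
So Budget must be 6pm.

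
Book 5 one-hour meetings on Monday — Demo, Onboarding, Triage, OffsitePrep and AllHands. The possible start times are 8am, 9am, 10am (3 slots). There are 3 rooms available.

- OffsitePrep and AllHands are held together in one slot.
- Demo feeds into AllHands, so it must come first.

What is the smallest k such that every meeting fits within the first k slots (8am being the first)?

The precedence chain requires at least 2 distinct slots.
With at most 3 per slot and 5 meetings, at least 2 slots are needed.
2 works (last occupied slot: 9am): for example Demo in 8am; AllHands in 9am; Onboarding in 8am; Triage in 8am; OffsitePrep in 9am.

2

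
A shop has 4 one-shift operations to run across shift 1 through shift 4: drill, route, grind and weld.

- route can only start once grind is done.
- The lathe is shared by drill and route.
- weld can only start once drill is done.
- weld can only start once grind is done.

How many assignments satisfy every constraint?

27

Splitting on drill: it can be shift 1 (14), shift 2 (9), shift 3 (4). Listing each branch's schedules as (route, grind, weld) by shift number:
drill=shift 1: (2,1,2) (2,1,3) (2,1,4) (3,1,2) (3,1,3) (3,1,4) (3,2,3) (3,2,4) (4,1,2) (4,1,3) (4,1,4) (4,2,3) (4,2,4) (4,3,4) — 14.
drill=shift 2: (3,1,3) (3,1,4) (3,2,3) (3,2,4) (4,1,3) (4,1,4) (4,2,3) (4,2,4) (4,3,4) — 9.
drill=shift 3: (2,1,4) (4,1,4) (4,2,4) (4,3,4) — 4.
Summing: 14 + 9 + 4 = 27.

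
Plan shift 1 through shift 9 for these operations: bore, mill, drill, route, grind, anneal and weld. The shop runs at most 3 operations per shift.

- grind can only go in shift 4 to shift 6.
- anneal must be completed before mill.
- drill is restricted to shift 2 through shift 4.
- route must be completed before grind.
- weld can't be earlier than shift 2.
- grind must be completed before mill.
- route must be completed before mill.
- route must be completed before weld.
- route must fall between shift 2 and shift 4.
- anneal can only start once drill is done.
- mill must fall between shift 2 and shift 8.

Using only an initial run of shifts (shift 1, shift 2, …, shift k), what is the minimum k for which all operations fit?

5 shifts

The precedence chain requires at least 3 distinct shifts.
With at most 3 per shift and 7 operations, at least 3 shifts are needed.
Propagating the time windows through the other constraints, mill can't land before shift 5, so the schedule must run through at least shift 5.
5 works (last occupied shift: shift 5): for example bore=shift 1, weld=shift 3, route=shift 2, drill=shift 2, mill=shift 5, anneal=shift 3, grind=shift 4.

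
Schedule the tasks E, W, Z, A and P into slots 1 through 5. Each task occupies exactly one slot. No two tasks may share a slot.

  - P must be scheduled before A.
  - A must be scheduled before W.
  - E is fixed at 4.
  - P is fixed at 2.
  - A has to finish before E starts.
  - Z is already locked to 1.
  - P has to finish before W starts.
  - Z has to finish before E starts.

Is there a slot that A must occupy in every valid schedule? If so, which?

P is fixed at 2 and must come before A, so A is at least 3.
E is fixed at 4 and must come after A, so A is at most 3.
So A must be 3.

3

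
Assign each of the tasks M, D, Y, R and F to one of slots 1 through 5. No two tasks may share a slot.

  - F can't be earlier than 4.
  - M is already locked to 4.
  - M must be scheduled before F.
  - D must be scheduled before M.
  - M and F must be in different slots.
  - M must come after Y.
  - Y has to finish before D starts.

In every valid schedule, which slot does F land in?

5

F's window is 4–5.
M is fixed at 4, and F can't share a slot with M.
So F must be 5.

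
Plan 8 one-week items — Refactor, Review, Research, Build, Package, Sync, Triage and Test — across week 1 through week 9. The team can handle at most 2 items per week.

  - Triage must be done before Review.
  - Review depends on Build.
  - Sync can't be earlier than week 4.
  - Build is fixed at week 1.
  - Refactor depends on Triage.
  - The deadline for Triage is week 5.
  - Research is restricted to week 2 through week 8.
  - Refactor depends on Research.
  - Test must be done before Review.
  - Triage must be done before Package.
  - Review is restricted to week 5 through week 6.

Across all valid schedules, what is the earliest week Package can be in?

Precedence pushes Package to at least week 2.
Package at week 2 is achievable: Review in week 5, Package in week 2, Research in week 2, Sync in week 4, Build in week 1, Refactor in week 3, Test in week 3, Triage in week 1.

week 2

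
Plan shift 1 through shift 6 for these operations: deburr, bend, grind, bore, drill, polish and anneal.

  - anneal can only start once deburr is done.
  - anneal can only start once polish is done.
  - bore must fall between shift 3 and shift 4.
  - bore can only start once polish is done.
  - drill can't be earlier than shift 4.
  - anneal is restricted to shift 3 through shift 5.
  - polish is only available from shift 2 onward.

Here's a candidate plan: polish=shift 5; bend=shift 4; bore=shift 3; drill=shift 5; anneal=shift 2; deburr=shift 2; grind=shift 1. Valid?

No — it violates: anneal can only start once polish is done

bore can only start once polish is done — violated.
bore must fall between shift 3 and shift 4 — holds.
anneal can only start once deburr is done — violated.
anneal is restricted to shift 3 through shift 5 — violated.
anneal can only start once polish is done — violated.
drill can't be earlier than shift 4 — holds.
polish is only available from shift 2 onward — holds.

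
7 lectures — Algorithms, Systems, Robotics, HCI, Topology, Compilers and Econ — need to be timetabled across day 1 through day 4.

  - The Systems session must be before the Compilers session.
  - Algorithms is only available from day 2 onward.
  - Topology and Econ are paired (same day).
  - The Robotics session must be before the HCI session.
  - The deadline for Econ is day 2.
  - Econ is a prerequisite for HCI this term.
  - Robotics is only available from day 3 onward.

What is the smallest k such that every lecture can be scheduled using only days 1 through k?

The precedence chain requires at least 2 distinct days.
Propagating the time windows through the other constraints, HCI can't land before day 4, so the schedule must run through at least day 4.
4 works (last occupied day: day 4): for example Robotics in day 3; Compilers in day 2; Topology in day 1; Algorithms in day 2; HCI in day 4; Econ in day 1; Systems in day 1.

4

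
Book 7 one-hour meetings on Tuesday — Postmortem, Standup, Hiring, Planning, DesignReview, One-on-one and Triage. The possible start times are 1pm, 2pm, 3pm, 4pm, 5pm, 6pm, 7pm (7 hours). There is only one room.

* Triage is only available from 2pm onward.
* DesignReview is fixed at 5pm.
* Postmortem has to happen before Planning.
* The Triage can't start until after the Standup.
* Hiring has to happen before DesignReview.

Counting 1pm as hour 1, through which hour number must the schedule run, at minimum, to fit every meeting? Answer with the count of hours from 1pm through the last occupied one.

The precedence chain requires at least 2 distinct hours.
With at most 1 per hour and 7 meetings, at least 7 hours are needed.
DesignReview can't be placed before 5pm — that is hour 5 counting from 1pm — so the schedule must run through at least 5 hours.
7 works (last occupied hour: 7pm): for example Triage=2pm; One-on-one=7pm; Standup=1pm; DesignReview=5pm; Postmortem=3pm; Planning=6pm; Hiring=4pm.

7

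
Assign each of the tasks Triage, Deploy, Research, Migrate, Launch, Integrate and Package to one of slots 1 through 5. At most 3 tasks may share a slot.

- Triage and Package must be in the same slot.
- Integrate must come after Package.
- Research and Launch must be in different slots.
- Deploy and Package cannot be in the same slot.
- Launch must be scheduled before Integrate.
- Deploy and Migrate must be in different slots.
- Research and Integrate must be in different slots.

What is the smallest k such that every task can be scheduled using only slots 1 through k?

The precedence chain requires at least 2 distinct slots.
With at most 3 per slot and 7 tasks, at least 3 slots are needed.
3 works (last occupied slot: 3): for example Integrate=2; Package=1; Triage=1; Research=3; Migrate=3; Deploy=2; Launch=1.

3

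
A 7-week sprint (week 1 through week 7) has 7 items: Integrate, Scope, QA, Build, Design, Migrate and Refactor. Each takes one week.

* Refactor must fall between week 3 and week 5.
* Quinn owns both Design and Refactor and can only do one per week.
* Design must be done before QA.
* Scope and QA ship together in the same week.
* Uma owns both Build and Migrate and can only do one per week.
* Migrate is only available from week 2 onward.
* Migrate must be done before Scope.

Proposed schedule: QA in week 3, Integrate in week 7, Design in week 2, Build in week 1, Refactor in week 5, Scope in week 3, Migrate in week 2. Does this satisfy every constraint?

Yes

Uma owns both Build and Migrate and can only do one per week — holds.
Refactor must fall between week 3 and week 5 — holds.
Design must be done before QA — holds.
Scope and QA ship together in the same week — holds.
Migrate is only available from week 2 onward — holds.
Migrate must be done before Scope — holds.
Quinn owns both Design and Refactor and can only do one per week — holds.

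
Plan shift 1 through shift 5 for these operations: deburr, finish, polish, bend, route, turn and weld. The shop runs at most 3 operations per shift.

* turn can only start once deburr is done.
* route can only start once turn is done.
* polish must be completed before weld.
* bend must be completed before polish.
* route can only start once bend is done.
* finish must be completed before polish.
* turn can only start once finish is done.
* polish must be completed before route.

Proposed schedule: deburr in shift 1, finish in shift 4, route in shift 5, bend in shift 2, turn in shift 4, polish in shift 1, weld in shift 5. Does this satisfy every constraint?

No — it violates: finish must be completed before polish

finish must be completed before polish — violated.
bend must be completed before polish — violated.
route can only start once turn is done — holds.
The shop runs at most 3 operations per shift — holds.
route can only start once bend is done — holds.
polish must be completed before route — holds.
turn can only start once deburr is done — holds.
turn can only start once finish is done — violated.
polish must be completed before weld — holds.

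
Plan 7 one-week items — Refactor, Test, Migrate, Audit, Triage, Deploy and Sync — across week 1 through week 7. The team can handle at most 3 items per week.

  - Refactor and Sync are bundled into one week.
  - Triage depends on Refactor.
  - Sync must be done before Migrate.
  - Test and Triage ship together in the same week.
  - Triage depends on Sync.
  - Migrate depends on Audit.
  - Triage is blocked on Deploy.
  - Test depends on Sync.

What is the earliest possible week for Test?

week 2

Precedence pushes Test to at least week 2.
Test at week 2 is achievable: Deploy in week 1; Triage in week 2; Sync in week 1; Refactor in week 1; Test in week 2; Migrate in week 3; Audit in week 2.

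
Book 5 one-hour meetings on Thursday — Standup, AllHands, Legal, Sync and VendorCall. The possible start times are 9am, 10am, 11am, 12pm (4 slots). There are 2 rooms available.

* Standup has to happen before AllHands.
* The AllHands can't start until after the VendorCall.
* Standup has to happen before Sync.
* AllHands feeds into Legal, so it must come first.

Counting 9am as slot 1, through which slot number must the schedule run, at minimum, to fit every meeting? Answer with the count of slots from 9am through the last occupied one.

The precedence chain requires at least 3 distinct slots.
With at most 2 per slot and 5 meetings, at least 3 slots are needed.
3 works (last occupied slot: 11am): for example Standup -> 9am, AllHands -> 10am, Sync -> 10am, VendorCall -> 9am, Legal -> 11am.

3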